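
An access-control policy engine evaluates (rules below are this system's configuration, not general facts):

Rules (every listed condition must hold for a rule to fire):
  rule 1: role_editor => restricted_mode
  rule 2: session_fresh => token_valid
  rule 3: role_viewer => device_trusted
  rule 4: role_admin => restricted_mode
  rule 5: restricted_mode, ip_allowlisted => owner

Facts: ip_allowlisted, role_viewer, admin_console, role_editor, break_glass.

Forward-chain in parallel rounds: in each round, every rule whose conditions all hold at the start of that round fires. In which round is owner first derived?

2

[1] rule 1 [role_editor => restricted_mode]; rule 3 [role_viewer => device_trusted]. ⇒ new: restricted_mode, device_trusted.
[2] rule 5 [restricted_mode, ip_allowlisted => owner]. ⇒ new: owner.
owner first appears in round 2.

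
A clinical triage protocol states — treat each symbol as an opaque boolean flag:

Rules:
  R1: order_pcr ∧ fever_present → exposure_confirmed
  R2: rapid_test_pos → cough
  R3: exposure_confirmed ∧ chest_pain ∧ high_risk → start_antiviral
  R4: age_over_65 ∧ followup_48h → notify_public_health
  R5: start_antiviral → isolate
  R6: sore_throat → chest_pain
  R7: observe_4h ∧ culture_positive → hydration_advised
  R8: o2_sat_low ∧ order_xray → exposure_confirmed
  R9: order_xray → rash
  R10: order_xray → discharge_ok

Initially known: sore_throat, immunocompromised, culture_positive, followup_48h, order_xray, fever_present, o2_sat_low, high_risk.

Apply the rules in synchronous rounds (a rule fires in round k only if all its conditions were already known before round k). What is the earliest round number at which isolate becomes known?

3

[1] R6 [sore_throat → chest_pain]; R8 [o2_sat_low ∧ order_xray → exposure_confirmed]; R9 [order_xray → rash]; R10 [order_xray → discharge_ok]. ⇒ new: chest_pain, exposure_confirmed, rash, discharge_ok.
[2] R3 [exposure_confirmed ∧ chest_pain ∧ high_risk → start_antiviral]. ⇒ new: start_antiviral.
[3] R5 [start_antiviral → isolate]. ⇒ new: isolate.
isolate first appears in round 3.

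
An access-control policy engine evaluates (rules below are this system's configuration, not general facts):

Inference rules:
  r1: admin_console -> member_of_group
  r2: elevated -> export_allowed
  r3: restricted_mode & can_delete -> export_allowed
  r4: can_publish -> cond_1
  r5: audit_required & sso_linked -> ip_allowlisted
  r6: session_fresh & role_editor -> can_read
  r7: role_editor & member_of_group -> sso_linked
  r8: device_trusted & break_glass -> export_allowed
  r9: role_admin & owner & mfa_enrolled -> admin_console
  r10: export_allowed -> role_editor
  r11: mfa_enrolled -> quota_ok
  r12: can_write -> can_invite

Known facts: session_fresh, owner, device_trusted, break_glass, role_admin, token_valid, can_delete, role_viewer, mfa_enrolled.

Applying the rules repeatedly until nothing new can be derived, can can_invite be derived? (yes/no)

no

[1] r8 [device_trusted & break_glass -> export_allowed]; r9 [role_admin & owner & mfa_enrolled -> admin_console]; r11 [mfa_enrolled -> quota_ok]. ⇒ new: export_allowed, admin_console, quota_ok.
[2] r1 [admin_console -> member_of_group]; r10 [export_allowed -> role_editor]. ⇒ new: member_of_group, role_editor.
[3] r6 [session_fresh & role_editor -> can_read]; r7 [role_editor & member_of_group -> sso_linked]. ⇒ new: can_read, sso_linked.
Fixed point reached. can_invite is concluded only by r12; r12 needs can_write (never derived).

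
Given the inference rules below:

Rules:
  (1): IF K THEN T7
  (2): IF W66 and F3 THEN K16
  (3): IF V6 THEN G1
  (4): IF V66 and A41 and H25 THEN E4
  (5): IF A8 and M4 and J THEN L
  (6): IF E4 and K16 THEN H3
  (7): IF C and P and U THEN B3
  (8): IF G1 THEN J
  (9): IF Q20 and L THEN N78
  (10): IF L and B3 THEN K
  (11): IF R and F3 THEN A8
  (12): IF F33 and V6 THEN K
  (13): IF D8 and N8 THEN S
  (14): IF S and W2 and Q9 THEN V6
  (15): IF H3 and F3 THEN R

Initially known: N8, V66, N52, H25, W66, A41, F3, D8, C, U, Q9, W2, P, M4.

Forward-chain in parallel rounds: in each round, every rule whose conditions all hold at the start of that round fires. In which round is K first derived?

[1] (2) [IF W66 and F3 THEN K16]; (4) [IF V66 and A41 and H25 THEN E4]; (7) [IF C and P and U THEN B3]; (13) [IF D8 and N8 THEN S]. ⇒ new: K16, E4, B3, S.
[2] (6) [IF E4 and K16 THEN H3]; (14) [IF S and W2 and Q9 THEN V6]. ⇒ new: H3, V6.
[3] (3) [IF V6 THEN G1]; (15) [IF H3 and F3 THEN R]. ⇒ new: G1, R.
[4] (8) [IF G1 THEN J]; (11) [IF R and F3 THEN A8]. ⇒ new: J, A8.
[5] (5) [IF A8 and M4 and J THEN L]. ⇒ new: L.
[6] (10) [IF L and B3 THEN K]. ⇒ new: K.
K first appears in round 6.

6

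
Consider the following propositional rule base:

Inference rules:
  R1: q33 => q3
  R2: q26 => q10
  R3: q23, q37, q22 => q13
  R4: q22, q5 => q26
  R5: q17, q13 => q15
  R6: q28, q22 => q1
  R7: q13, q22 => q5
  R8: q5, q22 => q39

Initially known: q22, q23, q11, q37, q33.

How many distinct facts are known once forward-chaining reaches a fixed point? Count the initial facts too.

Round 1: R1 [q33 => q3]; R3 [q23, q37, q22 => q13]. Adds q3, q13.
Round 2: R7 [q13, q22 => q5]. Adds q5.
Round 3: R4 [q22, q5 => q26]; R8 [q5, q22 => q39]. Adds q26, q39.
Round 4: R2 [q26 => q10]. Adds q10.
Closure: {q10, q11, q13, q22, q23, q26, q3, q33, q37, q39, q5} — 11 facts.

11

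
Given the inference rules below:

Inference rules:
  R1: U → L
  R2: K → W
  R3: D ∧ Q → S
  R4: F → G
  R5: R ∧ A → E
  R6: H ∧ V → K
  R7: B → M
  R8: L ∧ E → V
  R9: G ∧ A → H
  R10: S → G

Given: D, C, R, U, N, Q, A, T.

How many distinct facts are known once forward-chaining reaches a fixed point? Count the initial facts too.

16

Round 1: R1 [U → L]; R3 [D ∧ Q → S]; R5 [R ∧ A → E]. Adds L, S, E.
Round 2: R8 [L ∧ E → V]; R10 [S → G]. Adds V, G.
Round 3: R9 [G ∧ A → H]. Adds H.
Round 4: R6 [H ∧ V → K]. Adds K.
Round 5: R2 [K → W]. Adds W.
Closure: {A, C, D, E, G, H, K, L, N, Q, R, S, T, U, V, W} — 16 facts.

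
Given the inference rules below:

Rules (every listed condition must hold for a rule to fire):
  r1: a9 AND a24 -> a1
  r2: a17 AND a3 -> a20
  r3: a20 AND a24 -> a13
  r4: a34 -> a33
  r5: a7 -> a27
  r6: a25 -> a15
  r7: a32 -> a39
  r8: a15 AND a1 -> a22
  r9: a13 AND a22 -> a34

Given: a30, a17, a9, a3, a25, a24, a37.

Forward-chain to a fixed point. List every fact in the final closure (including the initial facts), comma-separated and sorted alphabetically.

[1] r1 [a9 AND a24 -> a1]; r2 [a17 AND a3 -> a20]; r6 [a25 -> a15]. ⇒ new: a1, a20, a15.
[2] r3 [a20 AND a24 -> a13]; r8 [a15 AND a1 -> a22]. ⇒ new: a13, a22.
[3] r9 [a13 AND a22 -> a34]. ⇒ new: a34.
[4] r4 [a34 -> a33]. ⇒ new: a33.

a1, a13, a15, a17, a20, a22, a24, a25, a3, a30, a33, a34, a37, a9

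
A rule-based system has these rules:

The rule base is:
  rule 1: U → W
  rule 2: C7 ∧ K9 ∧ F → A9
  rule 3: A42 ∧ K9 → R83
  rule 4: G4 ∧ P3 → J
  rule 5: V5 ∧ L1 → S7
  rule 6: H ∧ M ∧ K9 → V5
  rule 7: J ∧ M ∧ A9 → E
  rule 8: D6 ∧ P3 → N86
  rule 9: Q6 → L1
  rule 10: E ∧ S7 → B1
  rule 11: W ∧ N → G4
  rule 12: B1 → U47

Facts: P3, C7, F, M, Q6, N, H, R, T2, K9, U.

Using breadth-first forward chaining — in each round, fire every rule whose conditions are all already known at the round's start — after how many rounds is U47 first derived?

Round 1: rule 1 [U → W]; rule 2 [C7 ∧ K9 ∧ F → A9]; rule 6 [H ∧ M ∧ K9 → V5]; rule 9 [Q6 → L1]. New: W, A9, V5, L1.
Round 2: rule 5 [V5 ∧ L1 → S7]; rule 11 [W ∧ N → G4]. New: S7, G4.
Round 3: rule 4 [G4 ∧ P3 → J]. New: J.
Round 4: rule 7 [J ∧ M ∧ A9 → E]. New: E.
Round 5: rule 10 [E ∧ S7 → B1]. New: B1.
Round 6: rule 12 [B1 → U47]. New: U47.
U47 first appears in round 6.

6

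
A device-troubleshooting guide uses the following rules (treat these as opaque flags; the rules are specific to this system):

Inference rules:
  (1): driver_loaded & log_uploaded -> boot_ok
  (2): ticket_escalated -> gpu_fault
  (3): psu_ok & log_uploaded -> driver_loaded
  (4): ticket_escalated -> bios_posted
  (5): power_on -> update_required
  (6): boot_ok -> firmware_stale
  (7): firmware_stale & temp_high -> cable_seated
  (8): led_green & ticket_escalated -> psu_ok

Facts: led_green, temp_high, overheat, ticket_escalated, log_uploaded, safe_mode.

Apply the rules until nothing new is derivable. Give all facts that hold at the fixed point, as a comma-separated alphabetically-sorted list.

Round 1 — (2), (4), (8), derive gpu_fault, bios_posted, psu_ok.
Round 2 — (3), derive driver_loaded.
Round 3 — (1), derive boot_ok.
Round 4 — (6), derive firmware_stale.
Round 5 — (7), derive cable_seated.

bios_posted, boot_ok, cable_seated, driver_loaded, firmware_stale, gpu_fault, led_green, log_uploaded, overheat, psu_ok, safe_mode, temp_high, ticket_escalated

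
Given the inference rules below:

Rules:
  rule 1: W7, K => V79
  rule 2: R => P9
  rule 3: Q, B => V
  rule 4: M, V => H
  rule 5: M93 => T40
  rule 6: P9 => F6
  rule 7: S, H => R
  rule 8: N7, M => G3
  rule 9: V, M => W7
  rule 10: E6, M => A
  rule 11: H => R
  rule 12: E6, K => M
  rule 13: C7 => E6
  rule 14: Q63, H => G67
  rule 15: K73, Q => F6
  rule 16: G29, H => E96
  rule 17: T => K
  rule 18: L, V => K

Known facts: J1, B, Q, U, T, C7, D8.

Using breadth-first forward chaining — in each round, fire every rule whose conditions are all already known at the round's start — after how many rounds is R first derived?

4

Round 1 — rule 3, rule 13, rule 17, derive V, E6, K.
Round 2 — rule 12, derive M.
Round 3 — rule 4, rule 9, rule 10, derive H, W7, A.
Round 4 — rule 1, rule 11, derive V79, R.
R first appears in round 4.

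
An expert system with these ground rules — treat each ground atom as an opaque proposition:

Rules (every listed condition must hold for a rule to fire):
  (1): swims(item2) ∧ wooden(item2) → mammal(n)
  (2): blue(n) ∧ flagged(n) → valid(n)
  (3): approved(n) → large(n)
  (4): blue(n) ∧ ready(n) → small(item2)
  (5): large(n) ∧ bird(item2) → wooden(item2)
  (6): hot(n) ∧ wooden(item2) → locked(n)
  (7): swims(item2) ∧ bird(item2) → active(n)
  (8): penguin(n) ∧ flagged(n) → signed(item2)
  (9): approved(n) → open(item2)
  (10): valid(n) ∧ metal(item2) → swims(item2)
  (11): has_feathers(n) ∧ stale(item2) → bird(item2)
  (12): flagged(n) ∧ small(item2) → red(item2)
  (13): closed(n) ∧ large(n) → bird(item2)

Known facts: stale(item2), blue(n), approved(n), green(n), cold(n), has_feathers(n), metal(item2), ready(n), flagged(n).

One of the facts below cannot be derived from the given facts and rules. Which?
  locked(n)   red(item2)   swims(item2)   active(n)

Round 1 — (2), (3), (4), (9), (11), derive valid(n), large(n), small(item2), open(item2), bird(item2).
Round 2 — (5), (10), (12), derive wooden(item2), swims(item2), red(item2).
Round 3 — (1), (7), derive mammal(n), active(n).
Derived: swims(item2) (round 2), red(item2) (round 2), active(n) (round 3). locked(n) never appears in any round.

locked(n)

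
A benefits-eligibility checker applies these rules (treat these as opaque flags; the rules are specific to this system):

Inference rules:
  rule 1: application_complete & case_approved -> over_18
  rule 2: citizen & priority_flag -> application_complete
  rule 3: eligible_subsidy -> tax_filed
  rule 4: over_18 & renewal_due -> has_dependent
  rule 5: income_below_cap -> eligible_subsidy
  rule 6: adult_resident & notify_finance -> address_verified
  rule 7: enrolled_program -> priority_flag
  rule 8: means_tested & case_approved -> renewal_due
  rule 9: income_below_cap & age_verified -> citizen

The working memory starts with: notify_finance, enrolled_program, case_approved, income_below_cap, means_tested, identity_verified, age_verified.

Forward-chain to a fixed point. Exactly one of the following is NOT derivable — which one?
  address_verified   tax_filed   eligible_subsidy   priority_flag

address_verified

Round 1 fires rule 5, rule 7, rule 8, rule 9, giving eligible_subsidy, priority_flag, renewal_due, citizen.
Round 2 fires rule 2, rule 3, giving application_complete, tax_filed.
Round 3 fires rule 1, giving over_18.
Round 4 fires rule 4, giving has_dependent.
Derived: eligible_subsidy (round 1), priority_flag (round 1), tax_filed (round 2). address_verified never appears in any round.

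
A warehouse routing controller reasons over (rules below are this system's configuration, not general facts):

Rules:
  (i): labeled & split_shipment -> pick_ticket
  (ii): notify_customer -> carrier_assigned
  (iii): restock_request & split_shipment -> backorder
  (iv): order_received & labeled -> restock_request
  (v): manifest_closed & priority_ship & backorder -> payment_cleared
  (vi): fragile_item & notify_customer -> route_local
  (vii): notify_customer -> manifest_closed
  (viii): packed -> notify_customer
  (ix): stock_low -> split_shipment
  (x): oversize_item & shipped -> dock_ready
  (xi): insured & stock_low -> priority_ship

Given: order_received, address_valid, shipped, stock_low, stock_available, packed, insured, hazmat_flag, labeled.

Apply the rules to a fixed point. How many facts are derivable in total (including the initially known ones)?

[1] (iv) [order_received & labeled -> restock_request]; (viii) [packed -> notify_customer]; (ix) [stock_low -> split_shipment]; (xi) [insured & stock_low -> priority_ship]. ⇒ new: restock_request, notify_customer, split_shipment, priority_ship.
[2] (i) [labeled & split_shipment -> pick_ticket]; (ii) [notify_customer -> carrier_assigned]; (iii) [restock_request & split_shipment -> backorder]; (vii) [notify_customer -> manifest_closed]. ⇒ new: pick_ticket, carrier_assigned, backorder, manifest_closed.
[3] (v) [manifest_closed & priority_ship & backorder -> payment_cleared]. ⇒ new: payment_cleared.
Closure: {address_valid, backorder, carrier_assigned, hazmat_flag, insured, labeled, manifest_closed, notify_customer, order_received, packed, payment_cleared, pick_ticket, priority_ship, restock_request, shipped, split_shipment, stock_available, stock_low} — 18 facts.

18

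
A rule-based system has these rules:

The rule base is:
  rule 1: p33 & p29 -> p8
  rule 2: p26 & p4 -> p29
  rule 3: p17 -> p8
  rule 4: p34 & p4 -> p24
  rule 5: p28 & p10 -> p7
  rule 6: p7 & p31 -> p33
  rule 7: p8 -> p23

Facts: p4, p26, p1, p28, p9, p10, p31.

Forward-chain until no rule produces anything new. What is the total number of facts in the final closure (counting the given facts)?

12

Round 1 fires rule 2, rule 5, giving p29, p7.
Round 2 fires rule 6, giving p33.
Round 3 fires rule 1, giving p8.
Round 4 fires rule 7, giving p23.
Closure: {p1, p10, p23, p26, p28, p29, p31, p33, p4, p7, p8, p9} — 12 facts.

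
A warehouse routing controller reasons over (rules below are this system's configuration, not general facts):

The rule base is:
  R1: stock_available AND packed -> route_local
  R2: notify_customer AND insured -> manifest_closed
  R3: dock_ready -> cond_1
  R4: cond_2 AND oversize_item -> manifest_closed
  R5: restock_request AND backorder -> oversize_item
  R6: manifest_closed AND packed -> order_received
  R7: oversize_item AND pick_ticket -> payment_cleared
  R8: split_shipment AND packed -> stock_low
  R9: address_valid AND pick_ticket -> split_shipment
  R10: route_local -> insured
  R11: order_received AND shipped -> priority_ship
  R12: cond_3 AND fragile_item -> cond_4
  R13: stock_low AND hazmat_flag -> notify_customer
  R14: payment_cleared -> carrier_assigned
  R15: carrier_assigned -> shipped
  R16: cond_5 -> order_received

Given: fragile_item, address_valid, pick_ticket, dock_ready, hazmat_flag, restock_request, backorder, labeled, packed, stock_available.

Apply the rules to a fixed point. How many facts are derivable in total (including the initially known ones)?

23

[1] R1 [stock_available AND packed -> route_local]; R3 [dock_ready -> cond_1]; R5 [restock_request AND backorder -> oversize_item]; R9 [address_valid AND pick_ticket -> split_shipment]. ⇒ new: route_local, cond_1, oversize_item, split_shipment.
[2] R7 [oversize_item AND pick_ticket -> payment_cleared]; R8 [split_shipment AND packed -> stock_low]; R10 [route_local -> insured]. ⇒ new: payment_cleared, stock_low, insured.
[3] R13 [stock_low AND hazmat_flag -> notify_customer]; R14 [payment_cleared -> carrier_assigned]. ⇒ new: notify_customer, carrier_assigned.
[4] R2 [notify_customer AND insured -> manifest_closed]; R15 [carrier_assigned -> shipped]. ⇒ new: manifest_closed, shipped.
[5] R6 [manifest_closed AND packed -> order_received]. ⇒ new: order_received.
[6] R11 [order_received AND shipped -> priority_ship]. ⇒ new: priority_ship.
Closure: {address_valid, backorder, carrier_assigned, cond_1, dock_ready, fragile_item, hazmat_flag, insured, labeled, manifest_closed, notify_customer, order_received, oversize_item, packed, payment_cleared, pick_ticket, priority_ship, restock_request, route_local, shipped, split_shipment, stock_available, stock_low} — 23 facts.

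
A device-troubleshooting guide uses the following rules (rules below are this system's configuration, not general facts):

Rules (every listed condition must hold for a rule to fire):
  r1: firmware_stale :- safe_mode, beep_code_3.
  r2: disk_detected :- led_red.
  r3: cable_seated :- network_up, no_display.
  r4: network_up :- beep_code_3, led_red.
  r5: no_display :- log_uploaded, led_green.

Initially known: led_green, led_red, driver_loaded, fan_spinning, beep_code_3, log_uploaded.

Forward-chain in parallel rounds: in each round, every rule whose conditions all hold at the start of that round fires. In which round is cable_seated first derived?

2

Round 1: r2 [disk_detected :- led_red.]; r4 [network_up :- beep_code_3, led_red.]; r5 [no_display :- log_uploaded, led_green.]. Adds disk_detected, network_up, no_display.
Round 2: r3 [cable_seated :- network_up, no_display.]. Adds cable_seated.
cable_seated first appears in round 2.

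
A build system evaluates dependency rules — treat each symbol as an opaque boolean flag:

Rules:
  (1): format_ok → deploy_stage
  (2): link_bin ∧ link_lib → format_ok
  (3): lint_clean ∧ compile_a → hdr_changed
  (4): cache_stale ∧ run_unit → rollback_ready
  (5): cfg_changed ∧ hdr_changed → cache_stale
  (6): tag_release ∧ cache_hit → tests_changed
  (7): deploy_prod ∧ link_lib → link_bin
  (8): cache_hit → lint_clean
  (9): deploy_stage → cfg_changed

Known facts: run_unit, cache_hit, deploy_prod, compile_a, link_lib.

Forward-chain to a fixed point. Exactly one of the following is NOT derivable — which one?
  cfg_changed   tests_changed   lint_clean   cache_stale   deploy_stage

tests_changed

Round 1: (7) [deploy_prod ∧ link_lib → link_bin]; (8) [cache_hit → lint_clean]. New: link_bin, lint_clean.
Round 2: (2) [link_bin ∧ link_lib → format_ok]; (3) [lint_clean ∧ compile_a → hdr_changed]. New: format_ok, hdr_changed.
Round 3: (1) [format_ok → deploy_stage]. New: deploy_stage.
Round 4: (9) [deploy_stage → cfg_changed]. New: cfg_changed.
Round 5: (5) [cfg_changed ∧ hdr_changed → cache_stale]. New: cache_stale.
Round 6: (4) [cache_stale ∧ run_unit → rollback_ready]. New: rollback_ready.
Derived: deploy_stage (round 3), lint_clean (round 1), cfg_changed (round 4), cache_stale (round 5). tests_changed never appears in any round.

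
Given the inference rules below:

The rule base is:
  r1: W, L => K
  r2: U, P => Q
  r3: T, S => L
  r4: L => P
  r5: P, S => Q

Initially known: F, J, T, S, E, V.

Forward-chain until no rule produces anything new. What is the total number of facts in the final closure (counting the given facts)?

Round 1 fires r3, giving L.
Round 2 fires r4, giving P.
Round 3 fires r5, giving Q.
Closure: {E, F, J, L, P, Q, S, T, V} — 9 facts.

9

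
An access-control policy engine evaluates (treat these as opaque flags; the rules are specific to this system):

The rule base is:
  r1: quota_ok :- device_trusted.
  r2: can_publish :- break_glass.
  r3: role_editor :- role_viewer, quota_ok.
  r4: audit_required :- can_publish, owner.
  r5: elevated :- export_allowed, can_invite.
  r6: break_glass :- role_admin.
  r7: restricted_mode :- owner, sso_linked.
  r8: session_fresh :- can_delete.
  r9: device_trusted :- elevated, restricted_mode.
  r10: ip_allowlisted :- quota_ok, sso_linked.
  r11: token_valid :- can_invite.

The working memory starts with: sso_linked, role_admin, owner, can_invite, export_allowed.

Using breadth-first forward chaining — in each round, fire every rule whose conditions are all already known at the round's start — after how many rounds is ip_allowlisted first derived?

4

Round 1: r5 [elevated :- export_allowed, can_invite.]; r6 [break_glass :- role_admin.]; r7 [restricted_mode :- owner, sso_linked.]; r11 [token_valid :- can_invite.]. Adds elevated, break_glass, restricted_mode, token_valid.
Round 2: r2 [can_publish :- break_glass.]; r9 [device_trusted :- elevated, restricted_mode.]. Adds can_publish, device_trusted.
Round 3: r1 [quota_ok :- device_trusted.]; r4 [audit_required :- can_publish, owner.]. Adds quota_ok, audit_required.
Round 4: r10 [ip_allowlisted :- quota_ok, sso_linked.]. Adds ip_allowlisted.
ip_allowlisted first appears in round 4.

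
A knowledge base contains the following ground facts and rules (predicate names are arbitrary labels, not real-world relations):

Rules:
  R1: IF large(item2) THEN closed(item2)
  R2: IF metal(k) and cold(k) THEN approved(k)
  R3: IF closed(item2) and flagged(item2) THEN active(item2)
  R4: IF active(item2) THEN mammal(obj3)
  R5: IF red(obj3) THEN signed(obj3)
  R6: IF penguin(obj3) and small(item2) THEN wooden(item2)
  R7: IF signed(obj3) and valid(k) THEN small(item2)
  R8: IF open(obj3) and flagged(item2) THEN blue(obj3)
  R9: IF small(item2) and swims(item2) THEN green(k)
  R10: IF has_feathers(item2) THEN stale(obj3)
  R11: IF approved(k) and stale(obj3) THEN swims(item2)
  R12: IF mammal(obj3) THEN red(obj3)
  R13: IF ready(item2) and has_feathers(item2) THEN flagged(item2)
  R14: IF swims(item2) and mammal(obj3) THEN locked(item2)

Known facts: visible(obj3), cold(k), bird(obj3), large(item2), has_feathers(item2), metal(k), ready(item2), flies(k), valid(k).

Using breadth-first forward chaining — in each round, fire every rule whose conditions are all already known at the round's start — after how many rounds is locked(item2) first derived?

Round 1: R1 [IF large(item2) THEN closed(item2)]; R2 [IF metal(k) and cold(k) THEN approved(k)]; R10 [IF has_feathers(item2) THEN stale(obj3)]; R13 [IF ready(item2) and has_feathers(item2) THEN flagged(item2)]. New: closed(item2), approved(k), stale(obj3), flagged(item2).
Round 2: R3 [IF closed(item2) and flagged(item2) THEN active(item2)]; R11 [IF approved(k) and stale(obj3) THEN swims(item2)]. New: active(item2), swims(item2).
Round 3: R4 [IF active(item2) THEN mammal(obj3)]. New: mammal(obj3).
Round 4: R12 [IF mammal(obj3) THEN red(obj3)]; R14 [IF swims(item2) and mammal(obj3) THEN locked(item2)]. New: red(obj3), locked(item2).
locked(item2) first appears in round 4.

4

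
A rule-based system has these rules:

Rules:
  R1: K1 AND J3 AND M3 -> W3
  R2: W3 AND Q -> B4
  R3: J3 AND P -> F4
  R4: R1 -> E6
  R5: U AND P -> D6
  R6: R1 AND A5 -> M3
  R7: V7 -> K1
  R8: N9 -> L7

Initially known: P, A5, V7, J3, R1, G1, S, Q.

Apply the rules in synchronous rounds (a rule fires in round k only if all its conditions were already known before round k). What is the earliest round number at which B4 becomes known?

Round 1: R3 [J3 AND P -> F4]; R4 [R1 -> E6]; R6 [R1 AND A5 -> M3]; R7 [V7 -> K1]. Adds F4, E6, M3, K1.
Round 2: R1 [K1 AND J3 AND M3 -> W3]. Adds W3.
Round 3: R2 [W3 AND Q -> B4]. Adds B4.
B4 first appears in round 3.

3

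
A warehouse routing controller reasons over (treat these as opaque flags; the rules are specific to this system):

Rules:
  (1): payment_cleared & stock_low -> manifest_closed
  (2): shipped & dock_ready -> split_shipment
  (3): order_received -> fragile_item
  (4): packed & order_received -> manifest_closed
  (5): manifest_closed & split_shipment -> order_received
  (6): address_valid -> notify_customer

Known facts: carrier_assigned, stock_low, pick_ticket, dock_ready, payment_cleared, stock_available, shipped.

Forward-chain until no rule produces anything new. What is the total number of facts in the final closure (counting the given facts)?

Round 1 fires (1), (2), giving manifest_closed, split_shipment.
Round 2 fires (5), giving order_received.
Round 3 fires (3), giving fragile_item.
Closure: {carrier_assigned, dock_ready, fragile_item, manifest_closed, order_received, payment_cleared, pick_ticket, shipped, split_shipment, stock_available, stock_low} — 11 facts.

11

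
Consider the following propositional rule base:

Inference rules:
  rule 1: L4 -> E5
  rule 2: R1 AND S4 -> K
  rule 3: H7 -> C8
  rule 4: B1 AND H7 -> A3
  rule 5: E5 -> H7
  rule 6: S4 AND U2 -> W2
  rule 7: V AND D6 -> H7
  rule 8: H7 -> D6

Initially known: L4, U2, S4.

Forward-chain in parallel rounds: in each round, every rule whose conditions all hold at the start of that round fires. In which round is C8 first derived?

Round 1: rule 1 [L4 -> E5]; rule 6 [S4 AND U2 -> W2]. Adds E5, W2.
Round 2: rule 5 [E5 -> H7]. Adds H7.
Round 3: rule 3 [H7 -> C8]; rule 8 [H7 -> D6]. Adds C8, D6.
C8 first appears in round 3.

3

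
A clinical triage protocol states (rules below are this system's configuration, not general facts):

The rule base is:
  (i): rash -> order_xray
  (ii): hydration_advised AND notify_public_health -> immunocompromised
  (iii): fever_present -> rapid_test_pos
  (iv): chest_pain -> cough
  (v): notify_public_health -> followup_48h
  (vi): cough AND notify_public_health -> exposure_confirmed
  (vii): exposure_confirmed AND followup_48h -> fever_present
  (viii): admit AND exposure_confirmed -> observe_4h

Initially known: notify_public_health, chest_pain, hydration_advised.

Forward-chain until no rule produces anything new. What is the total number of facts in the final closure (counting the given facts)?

Round 1 fires (ii), (iv), (v), giving immunocompromised, cough, followup_48h.
Round 2 fires (vi), giving exposure_confirmed.
Round 3 fires (vii), giving fever_present.
Round 4 fires (iii), giving rapid_test_pos.
Closure: {chest_pain, cough, exposure_confirmed, fever_present, followup_48h, hydration_advised, immunocompromised, notify_public_health, rapid_test_pos} — 9 facts.

9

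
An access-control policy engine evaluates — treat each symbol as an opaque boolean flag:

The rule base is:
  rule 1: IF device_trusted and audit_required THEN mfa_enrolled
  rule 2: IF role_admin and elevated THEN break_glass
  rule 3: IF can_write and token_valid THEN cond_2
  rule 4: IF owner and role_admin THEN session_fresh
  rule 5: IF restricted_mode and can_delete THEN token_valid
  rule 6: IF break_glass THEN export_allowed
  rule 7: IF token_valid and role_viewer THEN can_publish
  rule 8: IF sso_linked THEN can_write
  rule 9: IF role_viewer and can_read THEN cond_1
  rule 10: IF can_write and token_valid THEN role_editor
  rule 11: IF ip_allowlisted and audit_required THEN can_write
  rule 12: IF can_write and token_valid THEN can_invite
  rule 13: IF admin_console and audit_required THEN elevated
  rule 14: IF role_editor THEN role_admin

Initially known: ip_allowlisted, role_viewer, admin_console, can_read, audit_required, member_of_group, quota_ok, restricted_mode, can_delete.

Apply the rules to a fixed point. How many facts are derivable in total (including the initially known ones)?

Round 1: rule 5 [IF restricted_mode and can_delete THEN token_valid]; rule 9 [IF role_viewer and can_read THEN cond_1]; rule 11 [IF ip_allowlisted and audit_required THEN can_write]; rule 13 [IF admin_console and audit_required THEN elevated]. Adds token_valid, cond_1, can_write, elevated.
Round 2: rule 3 [IF can_write and token_valid THEN cond_2]; rule 7 [IF token_valid and role_viewer THEN can_publish]; rule 10 [IF can_write and token_valid THEN role_editor]; rule 12 [IF can_write and token_valid THEN can_invite]. Adds cond_2, can_publish, role_editor, can_invite.
Round 3: rule 14 [IF role_editor THEN role_admin]. Adds role_admin.
Round 4: rule 2 [IF role_admin and elevated THEN break_glass]. Adds break_glass.
Round 5: rule 6 [IF break_glass THEN export_allowed]. Adds export_allowed.
Closure: {admin_console, audit_required, break_glass, can_delete, can_invite, can_publish, can_read, can_write, cond_1, cond_2, elevated, export_allowed, ip_allowlisted, member_of_group, quota_ok, restricted_mode, role_admin, role_editor, role_viewer, token_valid} — 20 facts.

20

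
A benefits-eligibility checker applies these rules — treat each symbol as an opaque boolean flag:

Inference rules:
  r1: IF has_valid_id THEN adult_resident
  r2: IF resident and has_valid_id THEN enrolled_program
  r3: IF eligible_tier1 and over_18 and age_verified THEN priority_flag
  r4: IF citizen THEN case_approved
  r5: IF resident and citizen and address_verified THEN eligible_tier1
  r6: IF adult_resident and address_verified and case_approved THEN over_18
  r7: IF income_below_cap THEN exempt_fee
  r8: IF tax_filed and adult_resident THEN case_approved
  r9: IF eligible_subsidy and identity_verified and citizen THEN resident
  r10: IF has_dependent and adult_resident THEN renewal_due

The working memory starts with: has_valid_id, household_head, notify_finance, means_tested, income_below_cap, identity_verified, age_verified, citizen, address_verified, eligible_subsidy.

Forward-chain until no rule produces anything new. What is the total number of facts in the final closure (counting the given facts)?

Round 1 fires r1, r4, r7, r9, giving adult_resident, case_approved, exempt_fee, resident.
Round 2 fires r2, r5, r6, giving enrolled_program, eligible_tier1, over_18.
Round 3 fires r3, giving priority_flag.
Closure: {address_verified, adult_resident, age_verified, case_approved, citizen, eligible_subsidy, eligible_tier1, enrolled_program, exempt_fee, has_valid_id, household_head, identity_verified, income_below_cap, means_tested, notify_finance, over_18, priority_flag, resident} — 18 facts.

18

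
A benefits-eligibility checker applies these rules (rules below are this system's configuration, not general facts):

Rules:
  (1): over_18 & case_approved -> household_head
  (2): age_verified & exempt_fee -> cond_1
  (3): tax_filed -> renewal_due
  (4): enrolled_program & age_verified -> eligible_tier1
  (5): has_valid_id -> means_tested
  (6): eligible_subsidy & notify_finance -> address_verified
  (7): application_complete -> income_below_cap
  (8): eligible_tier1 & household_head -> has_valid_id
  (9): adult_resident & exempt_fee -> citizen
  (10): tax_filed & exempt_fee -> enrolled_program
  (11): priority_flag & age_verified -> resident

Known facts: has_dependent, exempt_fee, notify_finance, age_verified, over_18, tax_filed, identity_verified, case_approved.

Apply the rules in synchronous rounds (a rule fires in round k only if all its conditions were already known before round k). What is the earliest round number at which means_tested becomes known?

4

Round 1: (1) [over_18 & case_approved -> household_head]; (2) [age_verified & exempt_fee -> cond_1]; (3) [tax_filed -> renewal_due]; (10) [tax_filed & exempt_fee -> enrolled_program]. Adds household_head, cond_1, renewal_due, enrolled_program.
Round 2: (4) [enrolled_program & age_verified -> eligible_tier1]. Adds eligible_tier1.
Round 3: (8) [eligible_tier1 & household_head -> has_valid_id]. Adds has_valid_id.
Round 4: (5) [has_valid_id -> means_tested]. Adds means_tested.
means_tested first appears in round 4.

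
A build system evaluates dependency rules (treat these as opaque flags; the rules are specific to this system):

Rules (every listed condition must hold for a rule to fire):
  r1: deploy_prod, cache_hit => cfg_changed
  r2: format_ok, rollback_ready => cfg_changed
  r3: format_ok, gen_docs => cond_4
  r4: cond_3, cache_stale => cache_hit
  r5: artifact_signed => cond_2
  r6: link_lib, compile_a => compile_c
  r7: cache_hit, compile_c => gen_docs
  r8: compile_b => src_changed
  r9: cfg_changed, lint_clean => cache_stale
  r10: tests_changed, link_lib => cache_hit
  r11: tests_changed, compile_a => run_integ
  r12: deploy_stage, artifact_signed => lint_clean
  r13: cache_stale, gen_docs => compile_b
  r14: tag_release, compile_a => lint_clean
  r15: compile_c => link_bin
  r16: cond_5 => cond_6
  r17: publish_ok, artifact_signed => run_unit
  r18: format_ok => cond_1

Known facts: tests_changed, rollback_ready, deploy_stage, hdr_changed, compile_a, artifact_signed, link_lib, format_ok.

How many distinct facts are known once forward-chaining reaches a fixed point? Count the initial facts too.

Round 1: r2 [format_ok, rollback_ready => cfg_changed]; r5 [artifact_signed => cond_2]; r6 [link_lib, compile_a => compile_c]; r10 [tests_changed, link_lib => cache_hit]; r11 [tests_changed, compile_a => run_integ]; r12 [deploy_stage, artifact_signed => lint_clean]; r18 [format_ok => cond_1]. Adds cfg_changed, cond_2, compile_c, cache_hit, run_integ, lint_clean, cond_1.
Round 2: r7 [cache_hit, compile_c => gen_docs]; r9 [cfg_changed, lint_clean => cache_stale]; r15 [compile_c => link_bin]. Adds gen_docs, cache_stale, link_bin.
Round 3: r3 [format_ok, gen_docs => cond_4]; r13 [cache_stale, gen_docs => compile_b]. Adds cond_4, compile_b.
Round 4: r8 [compile_b => src_changed]. Adds src_changed.
Closure: {artifact_signed, cache_hit, cache_stale, cfg_changed, compile_a, compile_b, compile_c, cond_1, cond_2, cond_4, deploy_stage, format_ok, gen_docs, hdr_changed, link_bin, link_lib, lint_clean, rollback_ready, run_integ, src_changed, tests_changed} — 21 facts.

21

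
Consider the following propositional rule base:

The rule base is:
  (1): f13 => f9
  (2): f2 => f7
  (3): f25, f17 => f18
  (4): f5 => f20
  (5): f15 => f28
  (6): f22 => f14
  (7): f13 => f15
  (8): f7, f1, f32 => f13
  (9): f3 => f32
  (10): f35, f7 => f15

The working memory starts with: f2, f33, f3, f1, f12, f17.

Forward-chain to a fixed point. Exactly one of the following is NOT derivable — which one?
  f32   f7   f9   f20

f20

[1] (2) [f2 => f7]; (9) [f3 => f32]. ⇒ new: f7, f32.
[2] (8) [f7, f1, f32 => f13]. ⇒ new: f13.
[3] (1) [f13 => f9]; (7) [f13 => f15]. ⇒ new: f9, f15.
[4] (5) [f15 => f28]. ⇒ new: f28.
Derived: f9 (round 3), f32 (round 1), f7 (round 1). f20 never appears in any round.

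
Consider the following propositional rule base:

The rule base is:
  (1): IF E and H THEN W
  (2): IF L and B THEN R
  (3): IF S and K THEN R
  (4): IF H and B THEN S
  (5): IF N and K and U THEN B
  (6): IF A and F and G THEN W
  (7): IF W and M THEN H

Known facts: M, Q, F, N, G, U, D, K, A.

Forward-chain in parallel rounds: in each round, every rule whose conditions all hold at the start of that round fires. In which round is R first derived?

Round 1: (5) [IF N and K and U THEN B]; (6) [IF A and F and G THEN W]. Adds B, W.
Round 2: (7) [IF W and M THEN H]. Adds H.
Round 3: (4) [IF H and B THEN S]. Adds S.
Round 4: (3) [IF S and K THEN R]. Adds R.
R first appears in round 4.

4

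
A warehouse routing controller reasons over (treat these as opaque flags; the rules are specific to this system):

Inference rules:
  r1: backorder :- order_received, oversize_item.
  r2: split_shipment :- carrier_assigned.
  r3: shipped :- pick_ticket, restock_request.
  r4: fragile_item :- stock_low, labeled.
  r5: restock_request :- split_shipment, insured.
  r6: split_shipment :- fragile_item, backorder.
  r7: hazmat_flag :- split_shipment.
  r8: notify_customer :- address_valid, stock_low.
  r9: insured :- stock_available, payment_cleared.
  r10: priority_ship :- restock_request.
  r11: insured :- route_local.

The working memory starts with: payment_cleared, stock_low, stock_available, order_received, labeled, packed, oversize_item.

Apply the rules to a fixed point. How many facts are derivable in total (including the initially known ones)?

Round 1: r1 [backorder :- order_received, oversize_item.]; r4 [fragile_item :- stock_low, labeled.]; r9 [insured :- stock_available, payment_cleared.]. New: backorder, fragile_item, insured.
Round 2: r6 [split_shipment :- fragile_item, backorder.]. New: split_shipment.
Round 3: r5 [restock_request :- split_shipment, insured.]; r7 [hazmat_flag :- split_shipment.]. New: restock_request, hazmat_flag.
Round 4: r10 [priority_ship :- restock_request.]. New: priority_ship.
Closure: {backorder, fragile_item, hazmat_flag, insured, labeled, order_received, oversize_item, packed, payment_cleared, priority_ship, restock_request, split_shipment, stock_available, stock_low} — 14 facts.

14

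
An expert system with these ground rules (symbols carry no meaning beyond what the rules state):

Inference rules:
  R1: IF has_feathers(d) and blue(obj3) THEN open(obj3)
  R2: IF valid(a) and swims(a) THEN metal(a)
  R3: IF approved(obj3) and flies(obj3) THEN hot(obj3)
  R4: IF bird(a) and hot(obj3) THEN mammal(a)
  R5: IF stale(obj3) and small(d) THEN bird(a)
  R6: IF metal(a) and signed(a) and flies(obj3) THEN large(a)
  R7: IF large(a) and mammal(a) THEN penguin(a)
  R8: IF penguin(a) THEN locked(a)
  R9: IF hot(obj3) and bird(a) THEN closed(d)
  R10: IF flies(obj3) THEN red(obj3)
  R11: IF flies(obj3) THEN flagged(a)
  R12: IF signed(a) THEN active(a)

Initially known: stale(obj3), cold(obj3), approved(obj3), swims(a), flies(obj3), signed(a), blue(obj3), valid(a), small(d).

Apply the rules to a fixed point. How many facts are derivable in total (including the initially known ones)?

20

Round 1: R2 [IF valid(a) and swims(a) THEN metal(a)]; R3 [IF approved(obj3) and flies(obj3) THEN hot(obj3)]; R5 [IF stale(obj3) and small(d) THEN bird(a)]; R10 [IF flies(obj3) THEN red(obj3)]; R11 [IF flies(obj3) THEN flagged(a)]; R12 [IF signed(a) THEN active(a)]. Adds metal(a), hot(obj3), bird(a), red(obj3), flagged(a), active(a).
Round 2: R4 [IF bird(a) and hot(obj3) THEN mammal(a)]; R6 [IF metal(a) and signed(a) and flies(obj3) THEN large(a)]; R9 [IF hot(obj3) and bird(a) THEN closed(d)]. Adds mammal(a), large(a), closed(d).
Round 3: R7 [IF large(a) and mammal(a) THEN penguin(a)]. Adds penguin(a).
Round 4: R8 [IF penguin(a) THEN locked(a)]. Adds locked(a).
Closure: {active(a), approved(obj3), bird(a), blue(obj3), closed(d), cold(obj3), flagged(a), flies(obj3), hot(obj3), large(a), locked(a), mammal(a), metal(a), penguin(a), red(obj3), signed(a), small(d), stale(obj3), swims(a), valid(a)} — 20 facts.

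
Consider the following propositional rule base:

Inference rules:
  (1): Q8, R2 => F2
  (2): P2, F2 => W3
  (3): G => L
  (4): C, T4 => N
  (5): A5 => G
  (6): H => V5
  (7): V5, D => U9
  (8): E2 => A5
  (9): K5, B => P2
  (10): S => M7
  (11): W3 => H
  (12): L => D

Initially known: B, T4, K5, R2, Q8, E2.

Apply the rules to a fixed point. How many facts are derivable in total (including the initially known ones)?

Round 1 fires (1), (8), (9), giving F2, A5, P2.
Round 2 fires (2), (5), giving W3, G.
Round 3 fires (3), (11), giving L, H.
Round 4 fires (6), (12), giving V5, D.
Round 5 fires (7), giving U9.
Closure: {A5, B, D, E2, F2, G, H, K5, L, P2, Q8, R2, T4, U9, V5, W3} — 16 facts.

16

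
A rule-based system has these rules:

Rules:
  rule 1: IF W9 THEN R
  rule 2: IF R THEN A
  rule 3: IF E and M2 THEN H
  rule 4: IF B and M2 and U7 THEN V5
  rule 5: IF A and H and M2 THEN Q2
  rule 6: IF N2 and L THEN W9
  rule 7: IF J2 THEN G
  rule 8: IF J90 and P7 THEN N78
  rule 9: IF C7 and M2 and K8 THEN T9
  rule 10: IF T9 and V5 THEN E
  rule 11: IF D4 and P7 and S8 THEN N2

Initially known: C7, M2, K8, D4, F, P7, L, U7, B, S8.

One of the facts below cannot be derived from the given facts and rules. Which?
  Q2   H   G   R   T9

Round 1 fires rule 4, rule 9, rule 11, giving V5, T9, N2.
Round 2 fires rule 6, rule 10, giving W9, E.
Round 3 fires rule 1, rule 3, giving R, H.
Round 4 fires rule 2, giving A.
Round 5 fires rule 5, giving Q2.
Derived: Q2 (round 5), H (round 3), R (round 3), T9 (round 1). G never appears in any round.

G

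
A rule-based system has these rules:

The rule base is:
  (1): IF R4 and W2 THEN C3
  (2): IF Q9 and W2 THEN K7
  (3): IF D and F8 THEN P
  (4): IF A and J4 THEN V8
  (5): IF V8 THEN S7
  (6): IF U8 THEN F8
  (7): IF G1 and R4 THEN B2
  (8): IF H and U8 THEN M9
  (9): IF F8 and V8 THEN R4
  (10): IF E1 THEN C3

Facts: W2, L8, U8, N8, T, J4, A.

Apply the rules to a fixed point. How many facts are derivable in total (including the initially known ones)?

Round 1 — (4), (6), derive V8, F8.
Round 2 — (5), (9), derive S7, R4.
Round 3 — (1), derive C3.
Closure: {A, C3, F8, J4, L8, N8, R4, S7, T, U8, V8, W2} — 12 facts.

12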